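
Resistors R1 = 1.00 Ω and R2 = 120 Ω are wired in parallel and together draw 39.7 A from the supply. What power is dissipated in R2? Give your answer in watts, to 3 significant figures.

The branches share the same voltage, but only the total current is given — find V from the equivalent resistance first.
1/R_eq = 1/1.00 + 1/120 ⇒ R_eq = 0.9917 Ω
V = I_total × R_eq = 39.70 × 0.9917 = 39.37 V
P_R2 = V² / R2 = (39.37)² / 120 = 12.92 W

12.9 W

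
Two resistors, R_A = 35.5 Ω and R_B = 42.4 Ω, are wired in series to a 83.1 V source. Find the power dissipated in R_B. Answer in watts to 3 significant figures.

Series elements share the same current, so find I first, then use P = I²R.
R_total = 35.5 + 42.4 = 77.90 Ω
I = V / R_total = 83.1 / 77.90 = 1.067 A
P_R_B = I² × R_B = (1.067)² × 42.4 = 48.25 W

48.2 W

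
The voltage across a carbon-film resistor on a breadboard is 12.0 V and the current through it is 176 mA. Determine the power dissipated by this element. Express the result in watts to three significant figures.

2.11 W

Since both terminal voltage and current are stated, P = V I gives the power in one step.
P = 12.0 V × 0.1760 A = 2.112 W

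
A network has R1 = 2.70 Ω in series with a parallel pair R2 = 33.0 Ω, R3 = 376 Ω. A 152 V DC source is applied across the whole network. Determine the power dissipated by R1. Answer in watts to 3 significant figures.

Replace R2 and R3 with their parallel equivalent so the circuit becomes R1 in series with R_p.
R_p = (33.0×376)/(33.0+376) = 30.34 Ω
R_total = 2.70 + 30.34 = 33.04 Ω
I = V / R_total = 152 / 33.04 = 4.601 A
R1 is in the main series path, so its power is I²R1.
P_R1 = (4.601)² × 2.70 = 57.15 W

57.2 W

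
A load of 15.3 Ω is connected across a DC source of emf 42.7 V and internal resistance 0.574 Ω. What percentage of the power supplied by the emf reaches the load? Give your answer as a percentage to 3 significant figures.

η = P_load/(P_load+P_int) = I²R/(I²R+I²r) = R/(R+r) — the I² cancels for series elements.
η = R / (R + r) = 15.3 / (15.3 + 0.574) = 0.9638

96.4 %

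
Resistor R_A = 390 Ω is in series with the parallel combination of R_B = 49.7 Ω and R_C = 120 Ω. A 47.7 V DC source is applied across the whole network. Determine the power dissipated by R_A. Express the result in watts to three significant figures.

4.91 W

Collapse R_B‖R_C to a single equivalent, reducing the network to two series elements.
R_p = (49.7×120)/(49.7+120) = 35.14 Ω
R_total = 390 + 35.14 = 425.1 Ω
I = V / R_total = 47.7 / 425.1 = 0.1122 A
R_A carries the full series current, so P = I²R.
P_R_A = (0.1122)² × 390 = 4.909 W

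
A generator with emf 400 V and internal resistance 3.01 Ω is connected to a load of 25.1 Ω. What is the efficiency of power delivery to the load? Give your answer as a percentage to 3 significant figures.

89.3 %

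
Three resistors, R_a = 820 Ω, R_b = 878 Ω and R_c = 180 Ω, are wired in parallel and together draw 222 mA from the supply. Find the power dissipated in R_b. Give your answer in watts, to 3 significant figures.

Only the total current is stated, so first find the parallel equivalent to get the voltage across the combination.
1/R_eq = 1/820 + 1/878 + 1/180 ⇒ R_eq = 126.4 Ω
V = I_total × R_eq = 0.2220 × 126.4 = 28.05 V
P_R_b = V² / R_b = (28.05)² / 878 = 0.8962 W

0.896 W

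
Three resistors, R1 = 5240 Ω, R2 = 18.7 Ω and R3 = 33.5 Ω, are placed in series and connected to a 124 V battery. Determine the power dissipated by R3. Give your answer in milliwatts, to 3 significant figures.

18.4 mW

Since the resistors are in series they all carry the loop current I = V/R_total; the power in any one is I²R.
R_total = 5240 + 18.7 + 33.5 = 5292 Ω
I = V / R_total = 124 / 5292 = 0.02343 A
P_R3 = I² × R3 = (0.02343)² × 33.5 = 0.01839 W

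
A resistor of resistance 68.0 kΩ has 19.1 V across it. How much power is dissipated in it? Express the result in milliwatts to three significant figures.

5.36 mW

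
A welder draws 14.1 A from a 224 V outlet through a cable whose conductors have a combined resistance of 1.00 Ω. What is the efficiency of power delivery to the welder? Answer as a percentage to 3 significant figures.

93.7 %

The cable carries the full 14.1 A.
P_line = I² R_line = (14.10)² × 1.00 = 198.8 W
P_source = V I = 224 × 14.10 = 3158 W; P_load = 2960 W
η = P_load / P_source = 2960 / 3158 = 0.9371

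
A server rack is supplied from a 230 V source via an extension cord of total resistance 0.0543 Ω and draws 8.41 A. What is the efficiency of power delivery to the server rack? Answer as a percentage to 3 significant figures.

99.8 %

The extension cord carries the full 8.41 A.
P_line = I² R_line = (8.410)² × 0.0543 = 3.841 W
P_source = V I = 230 × 8.410 = 1934 W; P_load = 1930 W
η = P_load / P_source = 1930 / 1934 = 0.9980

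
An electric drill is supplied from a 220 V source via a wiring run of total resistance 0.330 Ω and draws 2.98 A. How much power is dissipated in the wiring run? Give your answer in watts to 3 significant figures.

Only the current and the line resistance are needed for the I²R loss.
The wiring run carries the full 2.98 A.
P_line = I² R_line = (2.980)² × 0.330 = 2.931 W

2.93 W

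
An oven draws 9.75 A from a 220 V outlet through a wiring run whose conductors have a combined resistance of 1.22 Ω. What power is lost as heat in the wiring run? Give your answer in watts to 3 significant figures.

116 W

The wiring run is a series resistance carrying the load current; its dissipation is I²R_line.
The wiring run carries the full 9.75 A.
P_line = I² R_line = (9.750)² × 1.22 = 116.0 W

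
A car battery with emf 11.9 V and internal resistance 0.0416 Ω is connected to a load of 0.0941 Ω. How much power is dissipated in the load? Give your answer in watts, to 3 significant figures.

724 W

Find the circuit current first, then P = I²R for the load (series elements share I).
I = ε / (r + R) = 11.9 / (0.0416 + 0.0941) = 87.69 A
P_load = I² R = (87.69)² × 0.0941 = 723.6 W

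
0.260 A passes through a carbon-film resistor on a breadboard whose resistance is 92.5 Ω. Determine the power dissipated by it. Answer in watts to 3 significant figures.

Current and resistance are given, so P = I²R is the direct form.
P = (0.2600 A)² × 92.5 Ω = 6.253 W

6.25 W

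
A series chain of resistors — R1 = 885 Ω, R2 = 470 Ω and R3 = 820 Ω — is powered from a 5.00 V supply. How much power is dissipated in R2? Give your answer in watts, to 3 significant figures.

0.00248 W

Since the resistors are in series they all carry the loop current I = V/R_total; the power in any one is I²R.
R_total = 885 + 470 + 820 = 2175 Ω
I = V / R_total = 5.00 / 2175 = 0.002299 A
P_R2 = I² × R2 = (0.002299)² × 470 = 0.002484 W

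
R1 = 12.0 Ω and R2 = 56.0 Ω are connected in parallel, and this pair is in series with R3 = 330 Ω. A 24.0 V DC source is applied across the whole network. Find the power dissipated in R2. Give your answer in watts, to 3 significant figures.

0.00870 W

Combine R1 and R2 into their parallel equivalent first, reducing the network to two series resistors.
R_p = (12.0×56.0)/(12.0+56.0) = 9.882 Ω
R_total = R_p + 330 = 9.882 + 330 = 339.9 Ω
I = V / R_total = 24.0 / 339.9 = 0.07061 A
Voltage across the parallel pair: V_p = I × R_p = 0.07061 × 9.882 = 0.6978 V
Use P = V²/R for R2 with V = V_p.
P_R2 = (0.6978)² / 56.0 = 0.008696 W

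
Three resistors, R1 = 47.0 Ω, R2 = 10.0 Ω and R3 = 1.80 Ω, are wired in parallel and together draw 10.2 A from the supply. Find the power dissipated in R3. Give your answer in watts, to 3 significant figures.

126 W

We need the common branch voltage; get it from I_total × R_eq, then P = V²/R for the branch.
1/R_eq = 1/47.0 + 1/10.0 + 1/1.80 ⇒ R_eq = 1.477 Ω
V = I_total × R_eq = 10.20 × 1.477 = 15.07 V
P_R3 = V² / R3 = (15.07)² / 1.80 = 126.2 W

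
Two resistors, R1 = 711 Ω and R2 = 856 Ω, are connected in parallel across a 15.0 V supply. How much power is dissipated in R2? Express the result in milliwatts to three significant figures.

Parallel branches share the same voltage; P = V²/R gives the branch power in one step.
P_R2 = V² / R2 = (15.0)² / 856 Ω = 0.2629 W

263 mW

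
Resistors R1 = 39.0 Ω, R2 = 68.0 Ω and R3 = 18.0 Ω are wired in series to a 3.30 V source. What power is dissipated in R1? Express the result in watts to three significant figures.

Since the resistors are in series they all carry the loop current I = V/R_total; the power in any one is I²R.
R_total = 39.0 + 68.0 + 18.0 = 125.0 Ω
I = V / R_total = 3.30 / 125.0 = 0.02640 A
P_R1 = I² × R1 = (0.02640)² × 39.0 = 0.02718 W

0.0272 W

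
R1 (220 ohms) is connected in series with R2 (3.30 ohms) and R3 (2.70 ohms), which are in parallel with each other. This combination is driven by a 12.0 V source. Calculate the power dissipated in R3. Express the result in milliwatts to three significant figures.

2.40 mW

First combine the parallel branches into one equivalent R_p, then R1 + R_p is a series pair.
R_p = (3.30×2.70)/(3.30+2.70) = 1.485 Ω
R_total = 220 + 1.485 = 221.5 Ω
I = V / R_total = 12.0 / 221.5 = 0.05418 A
Voltage across the parallel pair: V_p = I × R_p = 0.05418 × 1.485 = 0.08046 V
R3 is across V_p, so use P = V²/R for that branch.
P_R3 = (0.08046)² / 2.70 = 0.002398 W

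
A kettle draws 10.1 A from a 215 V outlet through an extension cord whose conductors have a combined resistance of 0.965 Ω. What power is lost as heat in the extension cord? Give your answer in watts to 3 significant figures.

98.4 W

Only the current and the line resistance are needed for the I²R loss.
The extension cord carries the full 10.1 A.
P_line = I² R_line = (10.10)² × 0.965 = 98.44 W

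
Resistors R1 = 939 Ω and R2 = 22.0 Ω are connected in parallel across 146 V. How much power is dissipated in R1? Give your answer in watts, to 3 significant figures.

22.7 W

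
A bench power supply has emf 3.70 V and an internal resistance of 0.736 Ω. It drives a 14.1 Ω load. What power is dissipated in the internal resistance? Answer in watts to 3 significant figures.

Internal loss is I²r, with I set by the total series resistance r+R.
I = ε / (r + R) = 3.70 / (0.736 + 14.1) = 0.2494 A
P_int = I² r = (0.2494)² × 0.736 = 0.04578 W

0.0458 W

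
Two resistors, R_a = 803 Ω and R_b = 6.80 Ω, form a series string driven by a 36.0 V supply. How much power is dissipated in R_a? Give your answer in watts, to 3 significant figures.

1.59 W

Series elements share the same current, so find I first, then use P = I²R.
R_total = 803 + 6.80 = 809.8 Ω
I = V / R_total = 36.0 / 809.8 = 0.04446 A
P_R_a = I² × R_a = (0.04446)² × 803 = 1.587 W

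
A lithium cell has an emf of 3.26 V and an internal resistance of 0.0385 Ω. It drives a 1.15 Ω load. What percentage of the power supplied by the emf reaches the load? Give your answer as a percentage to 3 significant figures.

The source delivers εI, of which I²R reaches the load and I²r is lost; since I is common, η = R/(R+r).
η = R / (R + r) = 1.15 / (1.15 + 0.0385) = 0.9676

96.8 %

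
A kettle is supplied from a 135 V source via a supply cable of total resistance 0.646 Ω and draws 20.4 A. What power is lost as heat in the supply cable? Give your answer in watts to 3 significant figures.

269 W

Line loss is just I²R for the cable — we know both I and R_line directly.
The supply cable carries the full 20.4 A.
P_line = I² R_line = (20.40)² × 0.646 = 268.8 W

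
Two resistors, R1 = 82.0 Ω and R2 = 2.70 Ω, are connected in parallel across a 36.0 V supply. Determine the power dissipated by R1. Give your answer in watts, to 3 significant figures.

Parallel branches share the same voltage; P = V²/R gives the branch power in one step.
P_R1 = V² / R1 = (36.0)² / 82.0 Ω = 15.80 W

15.8 W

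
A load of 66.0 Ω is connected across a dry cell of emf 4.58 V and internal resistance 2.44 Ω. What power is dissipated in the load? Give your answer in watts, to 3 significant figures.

0.296 W

The internal resistance and the load are in series, so the same I flows through both; get I from ε/(r+R), then I²R for the load.
I = ε / (r + R) = 4.58 / (2.44 + 66.0) = 0.06692 A
P_load = I² R = (0.06692)² × 66.0 = 0.2956 W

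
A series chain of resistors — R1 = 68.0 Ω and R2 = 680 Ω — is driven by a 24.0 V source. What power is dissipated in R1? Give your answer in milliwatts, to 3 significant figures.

In a series string the same current flows through every resistor — find that current, then P = I²R for the one we want.
R_total = 68.0 + 680 = 748.0 Ω
I = V / R_total = 24.0 / 748.0 = 0.03209 A
P_R1 = I² × R1 = (0.03209)² × 68.0 = 0.07000 W

70.0 mW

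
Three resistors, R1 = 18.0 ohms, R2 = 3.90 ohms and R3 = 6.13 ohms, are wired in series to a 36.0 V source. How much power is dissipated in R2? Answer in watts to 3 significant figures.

6.43 W

In a series string the same current flows through every resistor — find that current, then P = I²R for the one we want.
R_total = 18.0 + 3.90 + 6.13 = 28.03 Ω
I = V / R_total = 36.0 / 28.03 = 1.284 A
P_R2 = I² × R2 = (1.284)² × 3.90 = 6.433 W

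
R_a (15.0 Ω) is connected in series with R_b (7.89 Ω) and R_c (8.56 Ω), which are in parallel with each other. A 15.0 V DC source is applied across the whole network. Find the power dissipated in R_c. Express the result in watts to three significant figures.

First combine the parallel branches into one equivalent R_p, then R_a + R_p is a series pair.
R_p = (7.89×8.56)/(7.89+8.56) = 4.106 Ω
R_total = 15.0 + 4.106 = 19.11 Ω
I = V / R_total = 15.0 / 19.11 = 0.7851 A
Voltage across the parallel pair: V_p = I × R_p = 0.7851 × 4.106 = 3.223 V
R_c sees V_p directly, so P = V_p² / R_c.
P_R_c = (3.223)² / 8.56 = 1.214 W

1.21 W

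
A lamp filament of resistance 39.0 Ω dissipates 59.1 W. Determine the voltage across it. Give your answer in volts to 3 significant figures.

48.0 V

Rearranging the power relation for the two known quantities gives V = √(P R).
V = √(59.1 × 39.0) = 48.01 V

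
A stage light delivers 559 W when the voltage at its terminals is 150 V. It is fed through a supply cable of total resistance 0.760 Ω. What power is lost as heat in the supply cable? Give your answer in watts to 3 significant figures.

10.6 W

Line loss is just I²R for the cable — we know both I and R_line directly.
I = P / V = 559 / 150 = 3.727 A through the supply cable.
P_line = I² R_line = (3.727)² × 0.760 = 10.55 W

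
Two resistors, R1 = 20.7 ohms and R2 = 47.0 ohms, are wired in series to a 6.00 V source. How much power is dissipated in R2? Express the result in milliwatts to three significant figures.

369 mW

Every series element carries the same I. Get I from the total resistance, then P = I² × R2.
R_total = 20.7 + 47.0 = 67.70 Ω
I = V / R_total = 6.00 / 67.70 = 0.08863 A
P_R2 = I² × R2 = (0.08863)² × 47.0 = 0.3692 W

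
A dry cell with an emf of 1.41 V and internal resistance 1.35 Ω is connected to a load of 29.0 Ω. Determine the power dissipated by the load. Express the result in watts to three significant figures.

0.0626 W

Find the circuit current first, then P = I²R for the load (series elements share I).
I = ε / (r + R) = 1.41 / (1.35 + 29.0) = 0.04646 A
P_load = I² R = (0.04646)² × 29.0 = 0.06259 W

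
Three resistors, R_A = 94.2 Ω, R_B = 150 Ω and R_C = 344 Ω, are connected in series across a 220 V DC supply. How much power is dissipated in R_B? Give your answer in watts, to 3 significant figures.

The current is common to all series resistors; compute it, then apply P = I²R for the target.
R_total = 94.2 + 150 + 344 = 588.2 Ω
I = V / R_total = 220 / 588.2 = 0.3740 A
P_R_B = I² × R_B = (0.3740)² × 150 = 20.98 W

21.0 W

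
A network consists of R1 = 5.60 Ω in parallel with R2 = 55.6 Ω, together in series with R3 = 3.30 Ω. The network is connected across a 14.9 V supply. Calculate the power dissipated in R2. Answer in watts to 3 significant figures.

1.47 W

First find R_p for the parallel pair, then treat R_p + R3 as a series loop.
R_p = (5.60×55.6)/(5.60+55.6) = 5.088 Ω
R_total = R_p + 3.30 = 5.088 + 3.30 = 8.388 Ω
I = V / R_total = 14.9 / 8.388 = 1.776 A
Voltage across the parallel pair: V_p = I × R_p = 1.776 × 5.088 = 9.038 V
Use P = V²/R for R2 with V = V_p.
P_R2 = (9.038)² / 55.6 = 1.469 W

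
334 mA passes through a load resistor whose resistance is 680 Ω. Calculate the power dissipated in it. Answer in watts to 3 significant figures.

With I and R stated, P = I²R applies in one step.
P = (0.3340 A)² × 680 Ω = 75.86 W

75.9 W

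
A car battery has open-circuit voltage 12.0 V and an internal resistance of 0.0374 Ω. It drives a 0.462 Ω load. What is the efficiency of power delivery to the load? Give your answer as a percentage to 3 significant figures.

Both r and R carry the same current, so the power split is just the resistance split: η = R/(R+r).
η = R / (R + r) = 0.462 / (0.462 + 0.0374) = 0.9251

92.5 %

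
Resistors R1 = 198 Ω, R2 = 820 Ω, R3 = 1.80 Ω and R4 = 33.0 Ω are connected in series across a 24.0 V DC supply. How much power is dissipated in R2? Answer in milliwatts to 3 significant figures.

426 mW

Series elements share the same current, so find I first, then use P = I²R.
R_total = 198 + 820 + 1.80 + 33.0 = 1053 Ω
I = V / R_total = 24.0 / 1053 = 0.02280 A
P_R2 = I² × R2 = (0.02280)² × 820 = 0.4261 W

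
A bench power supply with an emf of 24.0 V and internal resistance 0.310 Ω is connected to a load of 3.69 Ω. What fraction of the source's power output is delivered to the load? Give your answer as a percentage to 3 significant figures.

η = P_load/(P_load+P_int) = I²R/(I²R+I²r) = R/(R+r) — the I² cancels for series elements.
η = R / (R + r) = 3.69 / (3.69 + 0.310) = 0.9225

92.2 %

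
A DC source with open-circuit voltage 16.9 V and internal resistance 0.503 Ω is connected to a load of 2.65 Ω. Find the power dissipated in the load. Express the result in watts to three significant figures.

76.1 W

With r and R in series, I = ε/(r+R); the load dissipates I²R.
I = ε / (r + R) = 16.9 / (0.503 + 2.65) = 5.360 A
P_load = I² R = (5.360)² × 2.65 = 76.13 W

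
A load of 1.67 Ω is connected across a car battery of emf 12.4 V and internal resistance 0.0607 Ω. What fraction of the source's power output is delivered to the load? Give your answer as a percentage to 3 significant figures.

96.5 %

Efficiency is P_load / P_total. With a series r and R sharing the same I, P = I²R for each, so η = R/(R+r).
η = R / (R + r) = 1.67 / (1.67 + 0.0607) = 0.9649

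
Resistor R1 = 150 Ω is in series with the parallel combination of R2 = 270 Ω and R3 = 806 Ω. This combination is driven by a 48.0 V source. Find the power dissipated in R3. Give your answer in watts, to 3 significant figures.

0.942 W

Collapse R2‖R3 to a single equivalent, reducing the network to two series elements.
R_p = (270×806)/(270+806) = 202.2 Ω
R_total = 150 + 202.2 = 352.2 Ω
I = V / R_total = 48.0 / 352.2 = 0.1363 A
Voltage across the parallel pair: V_p = I × R_p = 0.1363 × 202.2 = 27.56 V
R3 is across V_p, so use P = V²/R for that branch.
P_R3 = (27.56)² / 806 = 0.9424 W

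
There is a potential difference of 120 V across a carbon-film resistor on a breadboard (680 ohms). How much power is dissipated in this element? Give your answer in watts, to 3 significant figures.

We know the drop across the element and its resistance — P = V²/R, one step.
P = (120 V)² / 680 Ω = 21.18 W

21.2 W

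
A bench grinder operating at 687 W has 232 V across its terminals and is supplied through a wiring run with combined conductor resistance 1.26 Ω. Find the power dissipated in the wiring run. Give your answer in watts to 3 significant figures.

11.0 W

Line loss is just I²R for the cable — we know both I and R_line directly.
I = P / V = 687 / 232 = 2.961 A through the wiring run.
P_line = I² R_line = (2.961)² × 1.26 = 11.05 W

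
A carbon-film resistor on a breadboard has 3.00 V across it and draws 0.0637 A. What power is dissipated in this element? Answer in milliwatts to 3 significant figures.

191 mW

With V and I both given, power follows immediately from P = V I.
P = 3.00 V × 0.06370 A = 0.1911 W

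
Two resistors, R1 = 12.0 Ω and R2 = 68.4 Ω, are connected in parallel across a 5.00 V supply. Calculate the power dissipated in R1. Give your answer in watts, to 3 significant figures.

2.08 W

Parallel branches share the same voltage; P = V²/R gives the branch power in one step.
P_R1 = V² / R1 = (5.00)² / 12.0 Ω = 2.083 W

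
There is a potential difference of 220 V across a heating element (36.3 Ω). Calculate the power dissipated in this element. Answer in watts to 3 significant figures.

We know the drop across the element and its resistance — P = V²/R, one step.
P = (220 V)² / 36.3 Ω = 1333 W

1330 W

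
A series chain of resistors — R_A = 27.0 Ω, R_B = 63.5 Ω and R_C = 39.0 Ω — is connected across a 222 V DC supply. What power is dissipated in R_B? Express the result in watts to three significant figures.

187 W

In a series string the same current flows through every resistor — find that current, then P = I²R for the one we want.
R_total = 27.0 + 63.5 + 39.0 = 129.5 Ω
I = V / R_total = 222 / 129.5 = 1.714 A
P_R_B = I² × R_B = (1.714)² × 63.5 = 186.6 W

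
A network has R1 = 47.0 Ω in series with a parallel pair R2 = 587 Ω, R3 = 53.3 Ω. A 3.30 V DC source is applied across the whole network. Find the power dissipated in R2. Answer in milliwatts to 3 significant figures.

4.82 mW

First combine the parallel branches into one equivalent R_p, then R1 + R_p is a series pair.
R_p = (587×53.3)/(587+53.3) = 48.86 Ω
R_total = 47.0 + 48.86 = 95.86 Ω
I = V / R_total = 3.30 / 95.86 = 0.03442 A
Voltage across the parallel pair: V_p = I × R_p = 0.03442 × 48.86 = 1.682 V
R2 is across V_p, so use P = V²/R for that branch.
P_R2 = (1.682)² / 587 = 0.004820 W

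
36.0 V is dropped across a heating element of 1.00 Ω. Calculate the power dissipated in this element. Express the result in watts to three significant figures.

1300 W

We know the drop across the element and its resistance — P = V²/R, one step.
P = (36.0 V)² / 1.00 Ω = 1296 W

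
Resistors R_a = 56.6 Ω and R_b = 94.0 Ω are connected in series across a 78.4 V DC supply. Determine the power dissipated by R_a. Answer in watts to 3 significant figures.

15.3 W

Series elements share the same current, so find I first, then use P = I²R.
R_total = 56.6 + 94.0 = 150.6 Ω
I = V / R_total = 78.4 / 150.6 = 0.5206 A
P_R_a = I² × R_a = (0.5206)² × 56.6 = 15.34 W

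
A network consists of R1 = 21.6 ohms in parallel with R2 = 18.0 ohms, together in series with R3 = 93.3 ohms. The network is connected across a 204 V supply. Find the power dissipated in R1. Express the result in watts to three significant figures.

Combine R1 and R2 into their parallel equivalent first, reducing the network to two series resistors.
R_p = (21.6×18.0)/(21.6+18.0) = 9.818 Ω
R_total = R_p + 93.3 = 9.818 + 93.3 = 103.1 Ω
I = V / R_total = 204 / 103.1 = 1.978 A
Voltage across the parallel pair: V_p = I × R_p = 1.978 × 9.818 = 19.42 V
R1 sits across V_p; its power is V_p²/R.
P_R1 = (19.42)² / 21.6 = 17.47 W

17.5 W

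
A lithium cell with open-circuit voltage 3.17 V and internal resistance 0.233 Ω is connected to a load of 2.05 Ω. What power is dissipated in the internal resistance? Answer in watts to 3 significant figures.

r is in series with the load, so it carries the full circuit current — the loss in it is I²r.
I = ε / (r + R) = 3.17 / (0.233 + 2.05) = 1.389 A
P_int = I² r = (1.389)² × 0.233 = 0.4492 W

0.449 W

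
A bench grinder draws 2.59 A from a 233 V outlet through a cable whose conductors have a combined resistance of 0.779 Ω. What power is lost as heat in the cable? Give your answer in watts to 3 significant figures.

5.23 W

Only the current and the line resistance are needed for the I²R loss.
The cable carries the full 2.59 A.
P_line = I² R_line = (2.590)² × 0.779 = 5.226 W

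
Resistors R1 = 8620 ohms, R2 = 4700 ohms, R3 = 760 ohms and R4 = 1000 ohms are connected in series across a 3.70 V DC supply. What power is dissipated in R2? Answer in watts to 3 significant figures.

Every series element carries the same I. Get I from the total resistance, then P = I² × R2.
R_total = 8620 + 4700 + 760 + 1000 = 15080 Ω
I = V / R_total = 3.70 / 15080 = 0.0002454 A
P_R2 = I² × R2 = (0.0002454)² × 4700 = 0.0002829 W

0.000283 W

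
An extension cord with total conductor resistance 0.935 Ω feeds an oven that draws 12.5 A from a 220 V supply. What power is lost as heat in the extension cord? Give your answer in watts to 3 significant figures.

146 W

The extension cord is a series resistance carrying the load current; its dissipation is I²R_line.
The extension cord carries the full 12.5 A.
P_line = I² R_line = (12.50)² × 0.935 = 146.1 W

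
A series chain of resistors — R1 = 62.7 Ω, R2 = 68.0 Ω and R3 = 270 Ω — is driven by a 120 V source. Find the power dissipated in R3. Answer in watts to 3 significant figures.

24.2 W

The current is common to all series resistors; compute it, then apply P = I²R for the target.
R_total = 62.7 + 68.0 + 270 = 400.7 Ω
I = V / R_total = 120 / 400.7 = 0.2995 A
P_R3 = I² × R3 = (0.2995)² × 270 = 24.22 W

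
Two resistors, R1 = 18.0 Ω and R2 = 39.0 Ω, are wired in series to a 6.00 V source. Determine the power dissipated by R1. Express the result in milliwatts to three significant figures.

199 mW

Every series element carries the same I. Get I from the total resistance, then P = I² × R1.
R_total = 18.0 + 39.0 = 57.00 Ω
I = V / R_total = 6.00 / 57.00 = 0.1053 A
P_R1 = I² × R1 = (0.1053)² × 18.0 = 0.1994 W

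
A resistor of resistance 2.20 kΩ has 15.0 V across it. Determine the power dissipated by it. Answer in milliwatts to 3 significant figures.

We know the drop across the element and its resistance — P = V²/R, one step.
P = (15.0 V)² / 2200 Ω = 0.1023 W

102 mW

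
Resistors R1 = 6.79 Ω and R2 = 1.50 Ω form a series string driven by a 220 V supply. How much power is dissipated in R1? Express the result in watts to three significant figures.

4780 W

The current is common to all series resistors; compute it, then apply P = I²R for the target.
R_total = 6.79 + 1.50 = 8.290 Ω
I = V / R_total = 220 / 8.290 = 26.54 A
P_R1 = I² × R1 = (26.54)² × 6.79 = 4782 W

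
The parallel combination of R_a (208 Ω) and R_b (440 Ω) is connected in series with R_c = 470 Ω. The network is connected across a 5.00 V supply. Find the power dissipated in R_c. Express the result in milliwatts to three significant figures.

31.5 mW

Reduce the parallel combination to a single R_p; the circuit then becomes R_p in series with the remaining resistor.
R_p = (208×440)/(208+440) = 141.2 Ω
R_total = R_p + 470 = 141.2 + 470 = 611.2 Ω
I = V / R_total = 5.00 / 611.2 = 0.008180 A
All the supply current flows through R_c; use P = I²R_c.
P_R_c = (0.008180)² × 470 = 0.03145 W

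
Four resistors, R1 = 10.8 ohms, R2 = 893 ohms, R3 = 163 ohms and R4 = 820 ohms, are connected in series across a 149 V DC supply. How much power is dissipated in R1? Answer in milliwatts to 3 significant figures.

Since the resistors are in series they all carry the loop current I = V/R_total; the power in any one is I²R.
R_total = 10.8 + 893 + 163 + 820 = 1887 Ω
I = V / R_total = 149 / 1887 = 0.07897 A
P_R1 = I² × R1 = (0.07897)² × 10.8 = 0.06735 W

67.4 mW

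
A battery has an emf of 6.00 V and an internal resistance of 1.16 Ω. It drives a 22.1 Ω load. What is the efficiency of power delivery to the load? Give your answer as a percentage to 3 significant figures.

95.0 %

The source delivers εI, of which I²R reaches the load and I²r is lost; since I is common, η = R/(R+r).
η = R / (R + r) = 22.1 / (22.1 + 1.16) = 0.9501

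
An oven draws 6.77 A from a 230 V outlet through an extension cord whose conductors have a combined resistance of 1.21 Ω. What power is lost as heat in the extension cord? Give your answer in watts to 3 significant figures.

The extension cord and load are in series, so the same current flows in both; the loss is I²R_line.
The extension cord carries the full 6.77 A.
P_line = I² R_line = (6.770)² × 1.21 = 55.46 W

55.5 W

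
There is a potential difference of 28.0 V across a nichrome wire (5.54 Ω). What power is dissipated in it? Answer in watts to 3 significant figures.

142 W

V and R are stated; P = V²/R avoids computing the current.
P = (28.0 V)² / 5.54 Ω = 141.5 W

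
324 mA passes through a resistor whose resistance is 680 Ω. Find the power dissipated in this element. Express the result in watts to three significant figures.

71.4 W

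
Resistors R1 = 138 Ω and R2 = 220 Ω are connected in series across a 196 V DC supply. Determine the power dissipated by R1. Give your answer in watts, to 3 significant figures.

41.4 W

The current is common to all series resistors; compute it, then apply P = I²R for the target.
R_total = 138 + 220 = 358.0 Ω
I = V / R_total = 196 / 358.0 = 0.5475 A
P_R1 = I² × R1 = (0.5475)² × 138 = 41.36 W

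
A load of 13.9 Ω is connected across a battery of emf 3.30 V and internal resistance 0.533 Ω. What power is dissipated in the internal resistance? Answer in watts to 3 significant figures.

Internal loss is I²r, with I set by the total series resistance r+R.
I = ε / (r + R) = 3.30 / (0.533 + 13.9) = 0.2286 A
P_int = I² r = (0.2286)² × 0.533 = 0.02786 W

0.0279 W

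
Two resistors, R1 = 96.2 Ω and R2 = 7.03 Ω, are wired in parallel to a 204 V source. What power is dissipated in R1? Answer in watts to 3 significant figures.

The supply voltage appears across each parallel branch — just use P = V²/R1.
P_R1 = V² / R1 = (204)² / 96.2 Ω = 432.6 W

433 W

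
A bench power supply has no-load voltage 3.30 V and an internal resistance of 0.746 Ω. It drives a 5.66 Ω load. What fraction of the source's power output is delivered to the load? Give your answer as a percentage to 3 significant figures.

88.4 %

Efficiency is P_load / P_total. With a series r and R sharing the same I, P = I²R for each, so η = R/(R+r).
η = R / (R + r) = 5.66 / (5.66 + 0.746) = 0.8835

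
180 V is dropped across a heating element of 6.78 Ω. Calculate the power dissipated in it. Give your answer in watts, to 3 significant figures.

We know the drop across the element and its resistance — P = V²/R, one step.
P = (180 V)² / 6.78 Ω = 4779 W

4780 W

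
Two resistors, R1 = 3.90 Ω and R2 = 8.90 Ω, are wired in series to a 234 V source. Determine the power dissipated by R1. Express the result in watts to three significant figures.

Every series element carries the same I. Get I from the total resistance, then P = I² × R1.
R_total = 3.90 + 8.90 = 12.80 Ω
I = V / R_total = 234 / 12.80 = 18.28 A
P_R1 = I² × R1 = (18.28)² × 3.90 = 1303 W

1300 W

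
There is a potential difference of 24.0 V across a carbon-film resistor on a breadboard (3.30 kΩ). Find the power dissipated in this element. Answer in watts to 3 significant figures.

0.175 W

Voltage and resistance are given, so P = V²/R is the one-step route.
P = (24.0 V)² / 3300 Ω = 0.1745 W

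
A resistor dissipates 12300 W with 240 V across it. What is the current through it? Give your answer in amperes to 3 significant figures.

51.2 A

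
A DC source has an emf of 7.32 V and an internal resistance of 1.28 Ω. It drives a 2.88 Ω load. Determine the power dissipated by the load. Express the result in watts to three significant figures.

With r and R in series, I = ε/(r+R); the load dissipates I²R.
I = ε / (r + R) = 7.32 / (1.28 + 2.88) = 1.760 A
P_load = I² R = (1.760)² × 2.88 = 8.917 W

8.92 W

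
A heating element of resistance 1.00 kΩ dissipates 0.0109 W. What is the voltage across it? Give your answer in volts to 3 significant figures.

Inverting the appropriate power form: V = √(P R).
V = √(0.0109 × 1000) = 3.302 V

3.30 V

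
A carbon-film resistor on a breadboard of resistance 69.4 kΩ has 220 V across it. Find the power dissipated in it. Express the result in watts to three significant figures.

We know the drop across the element and its resistance — P = V²/R, one step.
P = (220 V)² / 69400 Ω = 0.6974 W

0.697 W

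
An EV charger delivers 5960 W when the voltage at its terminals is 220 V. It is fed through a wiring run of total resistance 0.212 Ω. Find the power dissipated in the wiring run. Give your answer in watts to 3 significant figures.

The wiring run and load are in series, so the same current flows in both; the loss is I²R_line.
I = P / V = 5960 / 220 = 27.09 A through the wiring run.
P_line = I² R_line = (27.09)² × 0.212 = 155.6 W

156 W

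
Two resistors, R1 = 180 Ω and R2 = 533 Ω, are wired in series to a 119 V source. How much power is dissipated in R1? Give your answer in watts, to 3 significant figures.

5.01 W

In a series string the same current flows through every resistor — find that current, then P = I²R for the one we want.
R_total = 180 + 533 = 713.0 Ω
I = V / R_total = 119 / 713.0 = 0.1669 A
P_R1 = I² × R1 = (0.1669)² × 180 = 5.014 W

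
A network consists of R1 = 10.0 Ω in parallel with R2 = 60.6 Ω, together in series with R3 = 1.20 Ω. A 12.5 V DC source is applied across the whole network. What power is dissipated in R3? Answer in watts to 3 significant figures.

1.96 W

Collapse the R1‖R2 pair into one equivalent R_p; then R_p and R3 form a series string.
R_p = (10.0×60.6)/(10.0+60.6) = 8.584 Ω
R_total = R_p + 1.20 = 8.584 + 1.20 = 9.784 Ω
I = V / R_total = 12.5 / 9.784 = 1.278 A
R3 carries the full series current, so P = I²R.
P_R3 = (1.278)² × 1.20 = 1.959 W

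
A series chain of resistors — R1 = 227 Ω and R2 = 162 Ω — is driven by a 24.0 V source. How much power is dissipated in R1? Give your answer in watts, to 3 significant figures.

In a series string the same current flows through every resistor — find that current, then P = I²R for the one we want.
R_total = 227 + 162 = 389.0 Ω
I = V / R_total = 24.0 / 389.0 = 0.06170 A
P_R1 = I² × R1 = (0.06170)² × 227 = 0.8641 W

0.864 W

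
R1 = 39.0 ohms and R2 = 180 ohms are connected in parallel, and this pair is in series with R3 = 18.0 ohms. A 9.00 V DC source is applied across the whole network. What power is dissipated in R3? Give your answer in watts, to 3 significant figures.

Reduce the parallel combination to a single R_p; the circuit then becomes R_p in series with the remaining resistor.
R_p = (39.0×180)/(39.0+180) = 32.05 Ω
R_total = R_p + 18.0 = 32.05 + 18.0 = 50.05 Ω
I = V / R_total = 9.00 / 50.05 = 0.1798 A
R3 carries the full series current, so P = I²R.
P_R3 = (0.1798)² × 18.0 = 0.5819 W

0.582 W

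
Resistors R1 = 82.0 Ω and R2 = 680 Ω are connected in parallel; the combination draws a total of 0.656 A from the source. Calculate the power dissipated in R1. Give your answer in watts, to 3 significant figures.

Only the total current is stated, so first find the parallel equivalent to get the voltage across the combination.
1/R_eq = 1/82.0 + 1/680 ⇒ R_eq = 73.18 Ω
V = I_total × R_eq = 0.6560 × 73.18 = 48.00 V
P_R1 = V² / R1 = (48.00)² / 82.0 = 28.10 W

28.1 W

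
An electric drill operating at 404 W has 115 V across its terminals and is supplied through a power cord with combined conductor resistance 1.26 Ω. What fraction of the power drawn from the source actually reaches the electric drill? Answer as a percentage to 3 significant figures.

I = P / V = 404 / 115 = 3.513 A through the power cord.
P_line = I² R_line = (3.513)² × 1.26 = 15.55 W
P_source = P_load + P_line = 404.0 + 15.55 = 419.6 W
η = P_load / P_source = 404.0 / 419.6 = 0.9629

96.3 %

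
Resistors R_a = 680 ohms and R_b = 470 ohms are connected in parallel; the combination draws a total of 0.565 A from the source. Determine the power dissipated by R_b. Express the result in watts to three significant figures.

52.5 W

We need the common branch voltage; get it from I_total × R_eq, then P = V²/R for the branch.
1/R_eq = 1/680 + 1/470 ⇒ R_eq = 277.9 Ω
V = I_total × R_eq = 0.5650 × 277.9 = 157.0 V
P_R_b = V² / R_b = (157.0)² / 470 = 52.46 W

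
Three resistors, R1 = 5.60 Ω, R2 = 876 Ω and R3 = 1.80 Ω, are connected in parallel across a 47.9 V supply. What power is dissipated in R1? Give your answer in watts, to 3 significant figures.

410 W

Parallel branches share the same voltage; P = V²/R gives the branch power in one step.
P_R1 = V² / R1 = (47.9)² / 5.60 Ω = 409.7 W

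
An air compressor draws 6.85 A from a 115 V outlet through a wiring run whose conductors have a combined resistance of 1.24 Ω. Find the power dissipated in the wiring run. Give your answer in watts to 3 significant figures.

58.2 W

The wiring run and load are in series, so the same current flows in both; the loss is I²R_line.
The wiring run carries the full 6.85 A.
P_line = I² R_line = (6.850)² × 1.24 = 58.18 W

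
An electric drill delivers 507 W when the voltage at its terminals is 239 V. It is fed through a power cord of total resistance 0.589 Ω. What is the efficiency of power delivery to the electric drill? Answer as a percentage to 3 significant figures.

I = P / V = 507 / 239 = 2.121 A through the power cord.
P_line = I² R_line = (2.121)² × 0.589 = 2.651 W
P_source = P_load + P_line = 507.0 + 2.651 = 509.7 W
η = P_load / P_source = 507.0 / 509.7 = 0.9948

99.5 %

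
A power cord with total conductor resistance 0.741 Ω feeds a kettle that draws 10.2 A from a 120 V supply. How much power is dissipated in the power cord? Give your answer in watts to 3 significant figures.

Only the current and the line resistance are needed for the I²R loss.
The power cord carries the full 10.2 A.
P_line = I² R_line = (10.20)² × 0.741 = 77.09 W

77.1 W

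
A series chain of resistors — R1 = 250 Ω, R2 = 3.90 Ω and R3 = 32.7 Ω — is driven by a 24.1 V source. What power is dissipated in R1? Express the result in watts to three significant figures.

1.77 W

Series elements share the same current, so find I first, then use P = I²R.
R_total = 250 + 3.90 + 32.7 = 286.6 Ω
I = V / R_total = 24.1 / 286.6 = 0.08409 A
P_R1 = I² × R1 = (0.08409)² × 250 = 1.768 W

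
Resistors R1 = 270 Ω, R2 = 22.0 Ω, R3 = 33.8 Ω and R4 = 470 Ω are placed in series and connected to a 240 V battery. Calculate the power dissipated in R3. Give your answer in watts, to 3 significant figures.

Series elements share the same current, so find I first, then use P = I²R.
R_total = 270 + 22.0 + 33.8 + 470 = 795.8 Ω
I = V / R_total = 240 / 795.8 = 0.3016 A
P_R3 = I² × R3 = (0.3016)² × 33.8 = 3.074 W

3.07 W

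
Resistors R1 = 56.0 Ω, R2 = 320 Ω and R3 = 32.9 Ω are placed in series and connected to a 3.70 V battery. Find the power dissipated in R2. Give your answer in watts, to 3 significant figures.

In a series string the same current flows through every resistor — find that current, then P = I²R for the one we want.
R_total = 56.0 + 320 + 32.9 = 408.9 Ω
I = V / R_total = 3.70 / 408.9 = 0.009049 A
P_R2 = I² × R2 = (0.009049)² × 320 = 0.02620 W

0.0262 W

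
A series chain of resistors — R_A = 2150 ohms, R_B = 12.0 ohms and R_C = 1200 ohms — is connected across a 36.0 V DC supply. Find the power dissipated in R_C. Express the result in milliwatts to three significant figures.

Every series element carries the same I. Get I from the total resistance, then P = I² × R_C.
R_total = 2150 + 12.0 + 1200 = 3362 Ω
I = V / R_total = 36.0 / 3362 = 0.01071 A
P_R_C = I² × R_C = (0.01071)² × 1200 = 0.1376 W

138 mW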